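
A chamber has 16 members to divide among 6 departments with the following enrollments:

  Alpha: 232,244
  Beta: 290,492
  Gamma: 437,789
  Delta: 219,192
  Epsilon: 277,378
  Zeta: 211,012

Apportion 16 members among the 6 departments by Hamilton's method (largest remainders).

Total 1668107; standard divisor 1668107/16 ≈ 104256.688.
Standard quotas: Alpha 2.2276, Beta 2.7863, Gamma 4.1991, Delta 2.1024, Epsilon 2.6605, Zeta 2.0240.
Lower quotas: Alpha 2, Beta 2, Gamma 4, Delta 2, Epsilon 2, Zeta 2 (sum 14, leaving 2 seats).
Remainders in descending order: Beta 0.7863, Epsilon 0.6605, Alpha 0.2276, Gamma 0.1991, Delta 0.1024, Zeta 0.0240.
Largest remainders: Beta, Epsilon receive the extra seats.

Alpha=2, Beta=3, Gamma=4, Delta=2, Epsilon=3, Zeta=2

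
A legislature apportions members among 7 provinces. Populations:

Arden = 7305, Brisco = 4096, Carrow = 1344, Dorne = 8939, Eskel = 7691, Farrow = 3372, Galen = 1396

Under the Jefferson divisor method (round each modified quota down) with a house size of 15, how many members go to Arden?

Standard divisor 34143/15 ≈ 2276.2; standard quotas: Arden 3.209, Brisco 1.799, Carrow 0.590, Dorne 3.927, Eskel 3.379, Farrow 1.481, Galen 0.613.
Rounding down gives 3, 1, 0, 3, 3, 1, 0 = 11 seats, so the divisor must be adjusted.
With modified divisor 1800: modified quotas Arden 4.058, Brisco 2.276, Carrow 0.747, Dorne 4.966, Eskel 4.273, Farrow 1.873, Galen 0.776.
Rounding down: Arden 4, Brisco 2, Carrow 0, Dorne 4, Eskel 4, Farrow 1, Galen 0 (total 15).
Arden receives 4.

4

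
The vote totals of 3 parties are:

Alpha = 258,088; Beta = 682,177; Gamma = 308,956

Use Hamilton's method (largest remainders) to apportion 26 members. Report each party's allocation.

The standard divisor is 1249221/26 ≈ 48046.962.
Standard quotas: Alpha 5.3716, Beta 14.1981, Gamma 6.4303.
Lower quotas: Alpha 5, Beta 14, Gamma 6 (sum 25, leaving 1 seat).
Remainders in descending order: Gamma 0.4303, Alpha 0.3716, Beta 0.1981.
Largest remainder: Gamma receives the extra seat.

Alpha 5, Beta 14, Gamma 7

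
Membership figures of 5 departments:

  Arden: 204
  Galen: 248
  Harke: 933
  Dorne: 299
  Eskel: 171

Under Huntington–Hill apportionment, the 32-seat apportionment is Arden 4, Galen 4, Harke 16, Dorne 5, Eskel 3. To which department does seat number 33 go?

Priority for the next seat is population ÷ (√(s·(s+1))).
Priorities: Arden 45.616, Galen 55.454, Harke 56.571, Dorne 54.590, Eskel 49.363.
Highest priority: Harke.

Harke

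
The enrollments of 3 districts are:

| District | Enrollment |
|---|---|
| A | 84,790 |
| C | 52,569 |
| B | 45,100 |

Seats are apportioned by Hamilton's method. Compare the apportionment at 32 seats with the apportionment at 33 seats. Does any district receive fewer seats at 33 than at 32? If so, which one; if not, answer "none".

none

At 32 seats: A 15, C 9, B 8.
At 33 seats: A 15, C 10, B 8.
No district's allocation decreased.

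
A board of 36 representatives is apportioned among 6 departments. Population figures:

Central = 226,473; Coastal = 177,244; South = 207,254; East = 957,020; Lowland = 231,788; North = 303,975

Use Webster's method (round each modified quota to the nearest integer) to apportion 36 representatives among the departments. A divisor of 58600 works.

With modified divisor 58600: modified quotas Central 3.865, Coastal 3.025, South 3.537, East 16.331, Lowland 3.955, North 5.187.
Rounding to the nearest integer: Central 4, Coastal 3, South 4, East 16, Lowland 4, North 5 (total 36).

Central: 4, Coastal: 3, South: 4, East: 16, Lowland: 4, North: 5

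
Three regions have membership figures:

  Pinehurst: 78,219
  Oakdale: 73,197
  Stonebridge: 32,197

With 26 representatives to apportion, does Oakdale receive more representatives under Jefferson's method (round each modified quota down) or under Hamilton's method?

Jefferson

Jefferson: Pinehurst 11, Oakdale 11, Stonebridge 4.
Hamilton: Pinehurst 11, Oakdale 10, Stonebridge 5.
Oakdale gets 11 under Jefferson and 10 under Hamilton.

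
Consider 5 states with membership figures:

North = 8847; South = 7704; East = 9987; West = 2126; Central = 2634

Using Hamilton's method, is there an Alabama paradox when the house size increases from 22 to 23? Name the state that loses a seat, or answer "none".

none

At 22 seats: North 6, South 5, East 7, West 2, Central 2.
At 23 seats: North 6, South 6, East 7, West 2, Central 2.
No state's allocation decreased.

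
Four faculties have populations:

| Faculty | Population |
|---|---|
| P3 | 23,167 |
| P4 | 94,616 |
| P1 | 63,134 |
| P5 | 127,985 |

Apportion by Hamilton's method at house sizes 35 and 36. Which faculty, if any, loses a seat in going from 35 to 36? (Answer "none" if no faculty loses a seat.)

none

At 35 seats: P3 3, P4 11, P1 7, P5 14.
At 36 seats: P3 3, P4 11, P1 7, P5 15.
No faculty's allocation decreased.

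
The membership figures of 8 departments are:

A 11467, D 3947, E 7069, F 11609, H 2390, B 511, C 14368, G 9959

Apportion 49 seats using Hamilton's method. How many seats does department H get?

2

The standard divisor is 61320/49 ≈ 1251.429.
Standard quotas: A 9.1631, D 3.1540, E 5.6487, F 9.2766, H 1.9098, B 0.4083, C 11.4813, G 7.9581.
Lower quotas: A 9, D 3, E 5, F 9, H 1, B 0, C 11, G 7 (sum 45, leaving 4 seats).
Remainders in descending order: G 0.9581, H 0.9098, E 0.6487, C 0.4813, B 0.4083, F 0.2766, A 0.1631, D 0.1540.
Largest remainders: G, H, E, C receive the extra seats.
H receives 2.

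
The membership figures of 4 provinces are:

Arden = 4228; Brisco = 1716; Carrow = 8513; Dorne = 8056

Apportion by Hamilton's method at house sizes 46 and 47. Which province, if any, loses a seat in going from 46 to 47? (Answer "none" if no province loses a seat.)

At 46 seats: Arden 9, Brisco 4, Carrow 17, Dorne 16.
At 47 seats: Arden 9, Brisco 3, Carrow 18, Dorne 17.
Brisco drops from 4 to 3.

Brisco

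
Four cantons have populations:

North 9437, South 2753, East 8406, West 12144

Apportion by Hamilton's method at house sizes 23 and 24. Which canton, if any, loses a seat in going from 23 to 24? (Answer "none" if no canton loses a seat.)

At 23 seats: North 7, South 2, East 6, West 8.
At 24 seats: North 7, South 2, East 6, West 9.
No canton's allocation decreased.

none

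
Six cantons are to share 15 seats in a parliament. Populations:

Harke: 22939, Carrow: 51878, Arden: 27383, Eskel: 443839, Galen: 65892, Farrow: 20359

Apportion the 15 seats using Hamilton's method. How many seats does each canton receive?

The standard divisor is 632290/15 ≈ 42152.667.
Standard quotas: Harke 0.5442, Carrow 1.2307, Arden 0.6496, Eskel 10.5293, Galen 1.5632, Farrow 0.4830.
Lower quotas: Harke 0, Carrow 1, Arden 0, Eskel 10, Galen 1, Farrow 0 (sum 12, leaving 3 seats).
Remainders in descending order: Arden 0.6496, Galen 0.5632, Harke 0.5442, Eskel 0.5293, Farrow 0.4830, Carrow 0.2307.
The surplus seats go to Arden, Galen, Harke.

Harke 1, Carrow 1, Arden 1, Eskel 10, Galen 2, Farrow 0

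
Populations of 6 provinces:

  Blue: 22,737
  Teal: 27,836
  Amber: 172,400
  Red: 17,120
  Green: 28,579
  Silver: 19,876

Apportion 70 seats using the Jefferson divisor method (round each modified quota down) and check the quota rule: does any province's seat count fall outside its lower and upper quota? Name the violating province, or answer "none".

Standard quotas: Blue 5.516, Teal 6.753, Amber 41.823, Red 4.153, Green 6.933, Silver 4.822.
Jefferson allocation: Blue 5, Teal 7, Amber 43, Red 4, Green 7, Silver 4.
Amber has quota 41.823 (lower 41, upper 42) but receives 43 — outside the quota interval.

Amber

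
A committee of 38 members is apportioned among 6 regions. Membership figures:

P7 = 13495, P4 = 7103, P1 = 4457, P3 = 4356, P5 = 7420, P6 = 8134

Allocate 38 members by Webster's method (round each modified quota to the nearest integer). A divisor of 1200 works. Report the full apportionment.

P7 11, P4 6, P1 4, P3 4, P5 6, P6 7

With modified divisor 1200: modified quotas P7 11.246, P4 5.919, P1 3.714, P3 3.630, P5 6.183, P6 6.778.
Rounding to the nearest integer: P7 11, P4 6, P1 4, P3 4, P5 6, P6 7 (total 38).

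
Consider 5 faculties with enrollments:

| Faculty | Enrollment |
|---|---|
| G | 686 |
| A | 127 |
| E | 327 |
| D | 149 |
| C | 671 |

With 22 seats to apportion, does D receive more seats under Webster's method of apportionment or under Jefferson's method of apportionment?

Webster

Webster: G 8, A 1, E 4, D 2, C 7.
Jefferson: G 8, A 1, E 4, D 1, C 8.
D gets 2 under Webster and 1 under Jefferson.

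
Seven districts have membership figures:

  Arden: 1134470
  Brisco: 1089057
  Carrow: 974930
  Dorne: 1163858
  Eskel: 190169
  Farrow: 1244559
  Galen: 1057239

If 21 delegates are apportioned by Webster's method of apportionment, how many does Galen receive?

Standard divisor 6854282/21 ≈ 326394.381; standard quotas: Arden 3.476, Brisco 3.337, Carrow 2.987, Dorne 3.566, Eskel 0.583, Farrow 3.813, Galen 3.239.
Rounding to the nearest integer gives Arden 3, Brisco 3, Carrow 3, Dorne 4, Eskel 1, Farrow 4, Galen 3 — total 21, matching the house size, so no adjustment is needed.
Galen receives 3.

3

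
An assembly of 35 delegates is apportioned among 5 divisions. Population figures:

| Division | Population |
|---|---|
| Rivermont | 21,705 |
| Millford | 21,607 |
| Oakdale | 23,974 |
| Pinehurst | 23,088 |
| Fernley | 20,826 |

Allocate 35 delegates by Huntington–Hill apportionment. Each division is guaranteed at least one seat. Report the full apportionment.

Rivermont 7, Millford 7, Oakdale 7, Pinehurst 7, Fernley 7

With divisor 3209: modified quotas Rivermont 6.764, Millford 6.733, Oakdale 7.471, Pinehurst 7.195, Fernley 6.490.
Geometric-mean thresholds: Rivermont √(6·7)=6.481, Millford √(6·7)=6.481, Oakdale √(7·8)=7.483, Pinehurst √(7·8)=7.483, Fernley √(6·7)=6.481.
Each quota rounded against its threshold gives Rivermont 7, Millford 7, Oakdale 7, Pinehurst 7, Fernley 7 (total 35).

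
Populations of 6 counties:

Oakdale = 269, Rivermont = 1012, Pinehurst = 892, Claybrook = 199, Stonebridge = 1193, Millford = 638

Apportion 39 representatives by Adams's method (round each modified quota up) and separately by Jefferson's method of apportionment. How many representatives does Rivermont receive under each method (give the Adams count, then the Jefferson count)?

Adams: Oakdale 3, Rivermont 9, Pinehurst 8, Claybrook 2, Stonebridge 11, Millford 6.
Jefferson: Oakdale 2, Rivermont 10, Pinehurst 8, Claybrook 2, Stonebridge 11, Millford 6.
Rivermont gets 9 under Adams and 10 under Jefferson.

9 and 10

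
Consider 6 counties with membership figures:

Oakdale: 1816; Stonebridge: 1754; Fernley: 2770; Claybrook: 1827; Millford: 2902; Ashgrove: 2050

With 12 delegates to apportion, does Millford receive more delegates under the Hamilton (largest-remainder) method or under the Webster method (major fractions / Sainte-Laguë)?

Hamilton: Oakdale 2, Stonebridge 1, Fernley 2, Claybrook 2, Millford 3, Ashgrove 2.
Webster: Oakdale 2, Stonebridge 2, Fernley 2, Claybrook 2, Millford 2, Ashgrove 2.
Millford gets 3 under Hamilton and 2 under Webster.

Hamilton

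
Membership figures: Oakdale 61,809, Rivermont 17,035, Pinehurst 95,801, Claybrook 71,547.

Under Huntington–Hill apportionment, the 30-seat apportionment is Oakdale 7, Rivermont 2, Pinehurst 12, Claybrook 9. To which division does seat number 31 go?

Priority for the next seat is population ÷ (√(s·(s+1))).
Priorities: Oakdale 8259.575, Rivermont 6954.510, Pinehurst 7670.219, Claybrook 7541.716.
Highest priority: Oakdale.

Oakdale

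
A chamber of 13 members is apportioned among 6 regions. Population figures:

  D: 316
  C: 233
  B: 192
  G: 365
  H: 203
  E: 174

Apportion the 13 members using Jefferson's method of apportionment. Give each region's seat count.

D 3, C 2, B 2, G 3, H 2, E 1

Standard divisor 1483/13 ≈ 114.077; standard quotas: D 2.770, C 2.042, B 1.683, G 3.200, H 1.780, E 1.525.
Rounding down gives 2, 2, 1, 3, 1, 1 = 10 seats, so the divisor must be adjusted.
With modified divisor 94: modified quotas D 3.362, C 2.479, B 2.043, G 3.883, H 2.160, E 1.851.
Rounding down: D 3, C 2, B 2, G 3, H 2, E 1 (total 13).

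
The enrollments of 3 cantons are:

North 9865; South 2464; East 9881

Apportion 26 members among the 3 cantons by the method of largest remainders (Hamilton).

North 11, South 3, East 12

Standard divisor: 22210 ÷ 26 ≈ 854.231.
Standard quotas: North 11.5484, South 2.8845, East 11.5671.
Lower quotas: North 11, South 2, East 11 (sum 24, leaving 2 seats).
Remainders in descending order: South 0.8845, East 0.5671, North 0.5484.
The surplus seats go to South, East.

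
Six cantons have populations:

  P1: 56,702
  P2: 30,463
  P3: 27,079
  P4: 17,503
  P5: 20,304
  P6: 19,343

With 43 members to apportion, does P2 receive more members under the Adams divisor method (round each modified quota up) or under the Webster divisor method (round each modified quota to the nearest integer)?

Adams: P1 14, P2 7, P3 7, P4 5, P5 5, P6 5.
Webster: P1 14, P2 8, P3 7, P4 4, P5 5, P6 5.
P2 gets 7 under Adams and 8 under Webster.

Webster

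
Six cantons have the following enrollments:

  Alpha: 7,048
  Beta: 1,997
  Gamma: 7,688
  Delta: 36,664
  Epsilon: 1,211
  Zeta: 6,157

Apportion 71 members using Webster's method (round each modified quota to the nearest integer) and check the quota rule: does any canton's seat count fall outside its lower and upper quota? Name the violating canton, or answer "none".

Standard quotas: Alpha 8.235, Beta 2.333, Gamma 8.983, Delta 42.840, Epsilon 1.415, Zeta 7.194.
Webster allocation: Alpha 8, Beta 2, Gamma 9, Delta 44, Epsilon 1, Zeta 7.
Delta has quota 42.840 (lower 42, upper 43) but receives 44 — outside the quota interval.

Delta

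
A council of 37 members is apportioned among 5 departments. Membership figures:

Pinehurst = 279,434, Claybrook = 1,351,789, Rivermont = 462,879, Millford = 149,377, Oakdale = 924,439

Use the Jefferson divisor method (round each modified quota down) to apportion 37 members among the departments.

Standard divisor 3167918/37 ≈ 85619.405; standard quotas: Pinehurst 3.264, Claybrook 15.788, Rivermont 5.406, Millford 1.745, Oakdale 10.797.
Rounding down gives 3, 15, 5, 1, 10 = 34 seats, so the divisor must be adjusted.
With modified divisor 78300: modified quotas Pinehurst 3.569, Claybrook 17.264, Rivermont 5.912, Millford 1.908, Oakdale 11.806.
Rounding down: Pinehurst 3, Claybrook 17, Rivermont 5, Millford 1, Oakdale 11 (total 37).

Pinehurst: 3, Claybrook: 17, Rivermont: 5, Millford: 1, Oakdale: 11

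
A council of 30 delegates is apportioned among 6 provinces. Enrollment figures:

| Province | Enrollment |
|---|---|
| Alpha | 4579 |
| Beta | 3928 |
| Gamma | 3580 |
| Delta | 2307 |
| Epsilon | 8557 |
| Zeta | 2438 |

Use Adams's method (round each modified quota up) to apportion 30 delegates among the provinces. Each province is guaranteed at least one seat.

Standard divisor 25389/30 ≈ 846.3; standard quotas: Alpha 5.411, Beta 4.641, Gamma 4.230, Delta 2.726, Epsilon 10.111, Zeta 2.881.
Rounding up gives 6, 5, 5, 3, 11, 3 = 33 seats, so the divisor must be adjusted.
With modified divisor 930: modified quotas Alpha 4.924, Beta 4.224, Gamma 3.849, Delta 2.481, Epsilon 9.201, Zeta 2.622.
Rounding up: Alpha 5, Beta 5, Gamma 4, Delta 3, Epsilon 10, Zeta 3 (total 30).

Alpha 5, Beta 5, Gamma 4, Delta 3, Epsilon 10, Zeta 3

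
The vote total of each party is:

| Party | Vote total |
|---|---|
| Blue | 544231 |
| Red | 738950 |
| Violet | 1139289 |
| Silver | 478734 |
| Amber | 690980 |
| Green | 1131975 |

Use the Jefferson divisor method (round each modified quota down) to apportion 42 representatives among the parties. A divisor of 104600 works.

With modified divisor 104600: modified quotas Blue 5.203, Red 7.065, Violet 10.892, Silver 4.577, Amber 6.606, Green 10.822.
Rounding down: Blue 5, Red 7, Violet 10, Silver 4, Amber 6, Green 10 (total 42).

Blue 5; Red 7; Violet 10; Silver 4; Amber 6; Green 10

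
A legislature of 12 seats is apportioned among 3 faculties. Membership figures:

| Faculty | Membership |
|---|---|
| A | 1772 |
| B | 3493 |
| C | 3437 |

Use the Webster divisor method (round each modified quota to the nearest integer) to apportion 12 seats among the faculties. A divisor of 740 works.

With modified divisor 740: modified quotas A 2.395, B 4.720, C 4.645.
Rounding to the nearest integer: A 2, B 5, C 5 (total 12).

A 2, B 5, C 5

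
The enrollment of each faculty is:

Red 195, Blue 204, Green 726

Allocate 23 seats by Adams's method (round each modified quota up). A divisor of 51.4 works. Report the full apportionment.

With modified divisor 51.4: modified quotas Red 3.794, Blue 3.969, Green 14.125.
Rounding up: Red 4, Blue 4, Green 15 (total 23).

Red 4; Blue 4; Green 15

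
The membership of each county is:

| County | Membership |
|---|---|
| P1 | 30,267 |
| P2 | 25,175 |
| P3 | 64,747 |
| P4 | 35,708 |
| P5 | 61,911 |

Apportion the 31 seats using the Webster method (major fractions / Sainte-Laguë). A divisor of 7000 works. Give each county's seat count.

P1: 4, P2: 4, P3: 9, P4: 5, P5: 9

With modified divisor 7000: modified quotas P1 4.324, P2 3.596, P3 9.250, P4 5.101, P5 8.844.
Rounding to the nearest integer: P1 4, P2 4, P3 9, P4 5, P5 9 (total 31).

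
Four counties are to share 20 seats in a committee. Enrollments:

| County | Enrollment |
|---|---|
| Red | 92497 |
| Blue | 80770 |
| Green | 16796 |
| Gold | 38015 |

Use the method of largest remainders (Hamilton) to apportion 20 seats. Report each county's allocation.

Red 8; Blue 7; Green 2; Gold 3

Standard divisor: 228078 ÷ 20 ≈ 11403.9.
Standard quotas: Red 8.1110, Blue 7.0827, Green 1.4728, Gold 3.3335.
Lower quotas: Red 8, Blue 7, Green 1, Gold 3 (sum 19, leaving 1 seat).
Remainders in descending order: Green 0.4728, Gold 0.3335, Red 0.1110, Blue 0.0827.
Largest remainder: Green receives the extra seat.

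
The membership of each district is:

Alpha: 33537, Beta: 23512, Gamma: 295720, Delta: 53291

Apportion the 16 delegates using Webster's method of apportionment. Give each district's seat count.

Alpha 1, Beta 1, Gamma 12, Delta 2

Standard divisor 406060/16 ≈ 25378.75; standard quotas: Alpha 1.321, Beta 0.926, Gamma 11.652, Delta 2.100.
Rounding to the nearest integer gives Alpha 1, Beta 1, Gamma 12, Delta 2 — total 16, matching the house size, so no adjustment is needed.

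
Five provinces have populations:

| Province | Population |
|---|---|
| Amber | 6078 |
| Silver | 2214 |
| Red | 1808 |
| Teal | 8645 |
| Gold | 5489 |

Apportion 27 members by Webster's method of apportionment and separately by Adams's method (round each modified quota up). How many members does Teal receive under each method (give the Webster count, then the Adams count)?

10 and 9

Webster: Amber 7, Silver 2, Red 2, Teal 10, Gold 6.
Adams: Amber 7, Silver 3, Red 2, Teal 9, Gold 6.
Teal gets 10 under Webster and 9 under Adams.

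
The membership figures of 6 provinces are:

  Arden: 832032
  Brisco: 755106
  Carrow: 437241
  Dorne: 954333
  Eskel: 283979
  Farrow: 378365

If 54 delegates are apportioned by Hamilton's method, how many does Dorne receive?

14

Standard divisor: 3641056 ÷ 54 ≈ 67426.963.
Standard quotas: Arden 12.3398, Brisco 11.1989, Carrow 6.4847, Dorne 14.1536, Eskel 4.2117, Farrow 5.6115.
Lower quotas: Arden 12, Brisco 11, Carrow 6, Dorne 14, Eskel 4, Farrow 5 (sum 52, leaving 2 seats).
Remainders in descending order: Farrow 0.6115, Carrow 0.4847, Arden 0.3398, Eskel 0.2117, Brisco 0.1989, Dorne 0.1536.
The surplus seats go to Farrow, Carrow.
Dorne receives 14.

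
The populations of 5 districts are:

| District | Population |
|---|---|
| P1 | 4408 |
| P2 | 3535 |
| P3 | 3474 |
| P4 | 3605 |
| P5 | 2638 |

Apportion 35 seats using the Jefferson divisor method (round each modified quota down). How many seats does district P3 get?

Standard divisor 17660/35 ≈ 504.571; standard quotas: P1 8.736, P2 7.006, P3 6.885, P4 7.145, P5 5.228.
Rounding down gives 8, 7, 6, 7, 5 = 33 seats, so the divisor must be adjusted.
With modified divisor 470: modified quotas P1 9.379, P2 7.521, P3 7.391, P4 7.670, P5 5.613.
Rounding down: P1 9, P2 7, P3 7, P4 7, P5 5 (total 35).
P3 receives 7.

7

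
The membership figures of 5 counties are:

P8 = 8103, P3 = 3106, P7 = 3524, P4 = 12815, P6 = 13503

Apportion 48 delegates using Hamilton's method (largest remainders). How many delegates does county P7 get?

The standard divisor is 41051/48 ≈ 855.229.
Standard quotas: P8 9.4747, P3 3.6318, P7 4.1205, P4 14.9843, P6 15.7888.
Lower quotas: P8 9, P3 3, P7 4, P4 14, P6 15 (sum 45, leaving 3 seats).
Remainders in descending order: P4 0.9843, P6 0.7888, P3 0.6318, P8 0.4747, P7 0.1205.
The surplus seats go to P4, P6, P3.
P7 receives 4.

4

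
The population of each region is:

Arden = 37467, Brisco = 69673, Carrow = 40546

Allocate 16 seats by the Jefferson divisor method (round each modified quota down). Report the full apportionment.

Arden 4, Brisco 8, Carrow 4

Standard divisor 147686/16 ≈ 9230.375; standard quotas: Arden 4.059, Brisco 7.548, Carrow 4.393.
Rounding down gives 4, 7, 4 = 15 seats, so the divisor must be adjusted.
With modified divisor 8400: modified quotas Arden 4.460, Brisco 8.294, Carrow 4.827.
Rounding down: Arden 4, Brisco 8, Carrow 4 (total 16).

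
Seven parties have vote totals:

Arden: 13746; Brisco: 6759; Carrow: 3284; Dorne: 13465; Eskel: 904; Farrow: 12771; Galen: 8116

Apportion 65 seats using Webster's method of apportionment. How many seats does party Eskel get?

Standard divisor 59045/65 ≈ 908.385; standard quotas: Arden 15.132, Brisco 7.441, Carrow 3.615, Dorne 14.823, Eskel 0.995, Farrow 14.059, Galen 8.935.
Rounding to the nearest integer gives Arden 15, Brisco 7, Carrow 4, Dorne 15, Eskel 1, Farrow 14, Galen 9 — total 65, matching the house size, so no adjustment is needed.
Eskel receives 1.

1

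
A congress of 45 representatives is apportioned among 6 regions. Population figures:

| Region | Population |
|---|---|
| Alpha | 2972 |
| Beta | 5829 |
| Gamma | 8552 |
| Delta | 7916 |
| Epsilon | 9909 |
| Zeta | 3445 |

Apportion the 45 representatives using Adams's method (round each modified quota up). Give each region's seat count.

Standard divisor 38623/45 ≈ 858.289; standard quotas: Alpha 3.463, Beta 6.791, Gamma 9.964, Delta 9.223, Epsilon 11.545, Zeta 4.014.
Rounding up gives 4, 7, 10, 10, 12, 5 = 48 seats, so the divisor must be adjusted.
With modified divisor 930: modified quotas Alpha 3.196, Beta 6.268, Gamma 9.196, Delta 8.512, Epsilon 10.655, Zeta 3.704.
Rounding up: Alpha 4, Beta 7, Gamma 10, Delta 9, Epsilon 11, Zeta 4 (total 45).

Alpha=4; Beta=7; Gamma=10; Delta=9; Epsilon=11; Zeta=4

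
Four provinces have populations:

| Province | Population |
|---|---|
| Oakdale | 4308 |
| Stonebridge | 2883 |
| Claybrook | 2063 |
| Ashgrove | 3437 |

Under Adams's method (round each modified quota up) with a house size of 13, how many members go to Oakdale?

4

Standard divisor 12691/13 ≈ 976.231; standard quotas: Oakdale 4.413, Stonebridge 2.953, Claybrook 2.113, Ashgrove 3.521.
Rounding up gives 5, 3, 3, 4 = 15 seats, so the divisor must be adjusted.
With modified divisor 1100: modified quotas Oakdale 3.916, Stonebridge 2.621, Claybrook 1.875, Ashgrove 3.125.
Rounding up: Oakdale 4, Stonebridge 3, Claybrook 2, Ashgrove 4 (total 13).
Oakdale receives 4.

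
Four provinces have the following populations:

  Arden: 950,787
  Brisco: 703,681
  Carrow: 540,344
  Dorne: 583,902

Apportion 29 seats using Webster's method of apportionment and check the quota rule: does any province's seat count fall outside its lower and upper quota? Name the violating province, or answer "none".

Standard quotas: Arden 9.923, Brisco 7.344, Carrow 5.639, Dorne 6.094.
Webster allocation: Arden 10, Brisco 7, Carrow 6, Dorne 6.
Every allocation lies between the lower and upper quota.

none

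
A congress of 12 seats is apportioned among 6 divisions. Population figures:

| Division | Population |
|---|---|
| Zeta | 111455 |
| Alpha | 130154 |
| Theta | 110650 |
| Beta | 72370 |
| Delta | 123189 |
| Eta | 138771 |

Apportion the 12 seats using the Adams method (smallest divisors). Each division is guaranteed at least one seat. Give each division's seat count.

Standard divisor 686589/12 ≈ 57215.75; standard quotas: Zeta 1.948, Alpha 2.275, Theta 1.934, Beta 1.265, Delta 2.153, Eta 2.425.
Rounding up gives 2, 3, 2, 2, 3, 3 = 15 seats, so the divisor must be adjusted.
With modified divisor 70900: modified quotas Zeta 1.572, Alpha 1.836, Theta 1.561, Beta 1.021, Delta 1.738, Eta 1.957.
Rounding up: Zeta 2, Alpha 2, Theta 2, Beta 2, Delta 2, Eta 2 (total 12).

Zeta 2, Alpha 2, Theta 2, Beta 2, Delta 2, Eta 2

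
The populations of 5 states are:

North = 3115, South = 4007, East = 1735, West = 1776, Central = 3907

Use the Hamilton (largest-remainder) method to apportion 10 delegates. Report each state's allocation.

Total 14540; standard divisor 14540/10 = 1454.
Standard quotas: North 2.142, South 2.756, East 1.193, West 1.221, Central 2.687.
Lower quotas: North 2, South 2, East 1, West 1, Central 2 (sum 8, leaving 2 seats).
Remainders in descending order: South 0.756, Central 0.687, West 0.221, East 0.193, North 0.142.
The surplus seats go to South, Central.

North: 2; South: 3; East: 1; West: 1; Central: 3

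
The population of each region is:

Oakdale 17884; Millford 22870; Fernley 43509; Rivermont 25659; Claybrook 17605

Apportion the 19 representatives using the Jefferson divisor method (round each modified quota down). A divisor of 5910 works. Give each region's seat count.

With modified divisor 5910: modified quotas Oakdale 3.026, Millford 3.870, Fernley 7.362, Rivermont 4.342, Claybrook 2.979.
Rounding down: Oakdale 3, Millford 3, Fernley 7, Rivermont 4, Claybrook 2 (total 19).

Oakdale 3, Millford 3, Fernley 7, Rivermont 4, Claybrook 2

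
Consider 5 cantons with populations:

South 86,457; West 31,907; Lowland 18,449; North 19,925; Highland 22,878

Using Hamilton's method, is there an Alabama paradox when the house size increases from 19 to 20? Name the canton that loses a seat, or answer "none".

At 19 seats: South 9, West 3, Lowland 2, North 2, Highland 3.
At 20 seats: South 10, West 4, Lowland 2, North 2, Highland 2.
Highland drops from 3 to 2.

Highland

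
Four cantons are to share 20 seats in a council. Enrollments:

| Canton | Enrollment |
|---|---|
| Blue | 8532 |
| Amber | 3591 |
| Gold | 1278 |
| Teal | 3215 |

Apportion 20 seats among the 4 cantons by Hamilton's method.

Blue 10, Amber 4, Gold 2, Teal 4

Standard divisor: 16616 ÷ 20 ≈ 830.8.
Standard quotas: Blue 10.2696, Amber 4.3223, Gold 1.5383, Teal 3.8698.
Lower quotas: Blue 10, Amber 4, Gold 1, Teal 3 (sum 18, leaving 2 seats).
Remainders in descending order: Teal 0.8698, Gold 0.5383, Amber 0.3223, Blue 0.2696.
The surplus seats go to Teal, Gold.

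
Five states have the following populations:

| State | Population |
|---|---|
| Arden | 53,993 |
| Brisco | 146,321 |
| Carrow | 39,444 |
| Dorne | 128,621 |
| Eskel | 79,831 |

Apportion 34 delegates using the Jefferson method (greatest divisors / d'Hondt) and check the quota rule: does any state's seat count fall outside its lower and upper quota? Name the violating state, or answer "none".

none

Standard quotas: Arden 4.096, Brisco 11.100, Carrow 2.992, Dorne 9.757, Eskel 6.056.
Jefferson allocation: Arden 4, Brisco 11, Carrow 3, Dorne 10, Eskel 6.
Every allocation lies between the lower and upper quota.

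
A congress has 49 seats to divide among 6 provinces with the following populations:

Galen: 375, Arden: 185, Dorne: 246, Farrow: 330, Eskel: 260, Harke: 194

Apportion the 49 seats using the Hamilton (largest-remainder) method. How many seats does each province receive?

Standard divisor: 1590 ÷ 49 ≈ 32.449.
Standard quotas: Galen 11.557, Arden 5.701, Dorne 7.581, Farrow 10.170, Eskel 8.013, Harke 5.979.
Lower quotas: Galen 11, Arden 5, Dorne 7, Farrow 10, Eskel 8, Harke 5 (sum 46, leaving 3 seats).
Remainders in descending order: Harke 0.979, Arden 0.701, Dorne 0.581, Galen 0.557, Farrow 0.170, Eskel 0.013.
The surplus seats go to Harke, Arden, Dorne.

Galen=11, Arden=6, Dorne=8, Farrow=10, Eskel=8, Harke=6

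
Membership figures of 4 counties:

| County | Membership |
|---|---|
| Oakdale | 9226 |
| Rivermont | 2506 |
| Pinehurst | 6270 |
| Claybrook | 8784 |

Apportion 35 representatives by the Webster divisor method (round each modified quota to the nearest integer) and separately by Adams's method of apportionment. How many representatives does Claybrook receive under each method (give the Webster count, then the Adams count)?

Webster: Oakdale 12, Rivermont 3, Pinehurst 8, Claybrook 12.
Adams: Oakdale 12, Rivermont 4, Pinehurst 8, Claybrook 11.
Claybrook gets 12 under Webster and 11 under Adams.

12 and 11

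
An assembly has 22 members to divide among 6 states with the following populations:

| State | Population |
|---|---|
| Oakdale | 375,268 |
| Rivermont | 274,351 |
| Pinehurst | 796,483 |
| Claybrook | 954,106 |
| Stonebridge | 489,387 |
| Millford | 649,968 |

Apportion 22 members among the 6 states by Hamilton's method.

Standard divisor: 3539563 ÷ 22 ≈ 160889.227.
Standard quotas: Oakdale 2.3325, Rivermont 1.7052, Pinehurst 4.9505, Claybrook 5.9302, Stonebridge 3.0418, Millford 4.0398.
Lower quotas: Oakdale 2, Rivermont 1, Pinehurst 4, Claybrook 5, Stonebridge 3, Millford 4 (sum 19, leaving 3 seats).
Remainders in descending order: Pinehurst 0.9505, Claybrook 0.9302, Rivermont 0.7052, Oakdale 0.3325, Stonebridge 0.0418, Millford 0.0398.
Largest remainders: Pinehurst, Claybrook, Rivermont receive the extra seats.

Oakdale 2, Rivermont 2, Pinehurst 5, Claybrook 6, Stonebridge 3, Millford 4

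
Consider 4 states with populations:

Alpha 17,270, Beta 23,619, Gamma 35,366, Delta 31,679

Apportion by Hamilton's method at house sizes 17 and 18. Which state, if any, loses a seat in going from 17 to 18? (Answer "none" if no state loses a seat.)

At 17 seats: Alpha 3, Beta 4, Gamma 5, Delta 5.
At 18 seats: Alpha 3, Beta 4, Gamma 6, Delta 5.
No state's allocation decreased.

none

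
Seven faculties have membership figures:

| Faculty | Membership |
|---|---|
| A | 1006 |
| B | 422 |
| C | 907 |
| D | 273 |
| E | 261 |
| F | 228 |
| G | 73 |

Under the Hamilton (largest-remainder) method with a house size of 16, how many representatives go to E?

The standard divisor is 3170/16 ≈ 198.125.
Standard quotas: A 5.078, B 2.130, C 4.578, D 1.378, E 1.317, F 1.151, G 0.368.
Lower quotas: A 5, B 2, C 4, D 1, E 1, F 1, G 0 (sum 14, leaving 2 seats).
Remainders in descending order: C 0.578, D 0.378, G 0.368, E 0.317, F 0.151, B 0.130, A 0.078.
Largest remainders: C, D receive the extra seats.
E receives 1.

1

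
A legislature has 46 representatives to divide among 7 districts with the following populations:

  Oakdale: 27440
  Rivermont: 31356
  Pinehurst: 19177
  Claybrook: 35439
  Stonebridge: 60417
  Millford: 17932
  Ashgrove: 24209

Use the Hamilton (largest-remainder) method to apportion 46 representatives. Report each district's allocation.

Oakdale=6, Rivermont=7, Pinehurst=4, Claybrook=7, Stonebridge=13, Millford=4, Ashgrove=5

Total 215970; standard divisor 215970/46 = 4695.
Standard quotas: Oakdale 5.8445, Rivermont 6.6786, Pinehurst 4.0846, Claybrook 7.5482, Stonebridge 12.8684, Millford 3.8194, Ashgrove 5.1563.
Lower quotas: Oakdale 5, Rivermont 6, Pinehurst 4, Claybrook 7, Stonebridge 12, Millford 3, Ashgrove 5 (sum 42, leaving 4 seats).
Remainders in descending order: Stonebridge 0.8684, Oakdale 0.8445, Millford 0.8194, Rivermont 0.6786, Claybrook 0.5482, Ashgrove 0.1563, Pinehurst 0.0846.
Largest remainders: Stonebridge, Oakdale, Millford, Rivermont receive the extra seats.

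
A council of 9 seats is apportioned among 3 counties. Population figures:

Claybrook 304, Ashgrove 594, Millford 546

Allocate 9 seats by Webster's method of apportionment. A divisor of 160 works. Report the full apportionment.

Claybrook 2, Ashgrove 4, Millford 3

With modified divisor 160: modified quotas Claybrook 1.900, Ashgrove 3.712, Millford 3.413.
Rounding to the nearest integer: Claybrook 2, Ashgrove 4, Millford 3 (total 9).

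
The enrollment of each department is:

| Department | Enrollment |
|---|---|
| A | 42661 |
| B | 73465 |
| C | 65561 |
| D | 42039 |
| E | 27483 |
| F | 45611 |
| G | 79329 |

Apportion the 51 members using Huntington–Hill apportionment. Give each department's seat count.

With divisor 7619: modified quotas A 5.599, B 9.642, C 8.605, D 5.518, E 3.607, F 5.986, G 10.412.
Geometric-mean thresholds: A √(5·6)=5.477, B √(9·10)=9.487, C √(8·9)=8.485, D √(5·6)=5.477, E √(3·4)=3.464, F √(5·6)=5.477, G √(10·11)=10.488.
Each quota rounded against its threshold gives A 6, B 10, C 9, D 6, E 4, F 6, G 10 (total 51).

A 6; B 10; C 9; D 6; E 4; F 6; G 10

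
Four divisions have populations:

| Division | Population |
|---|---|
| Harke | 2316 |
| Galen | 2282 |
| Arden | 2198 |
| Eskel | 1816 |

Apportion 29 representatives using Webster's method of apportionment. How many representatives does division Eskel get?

6

Standard divisor 8612/29 ≈ 296.966; standard quotas: Harke 7.799, Galen 7.684, Arden 7.402, Eskel 6.115.
Rounding to the nearest integer gives Harke 8, Galen 8, Arden 7, Eskel 6 — total 29, matching the house size, so no adjustment is needed.
Eskel receives 6.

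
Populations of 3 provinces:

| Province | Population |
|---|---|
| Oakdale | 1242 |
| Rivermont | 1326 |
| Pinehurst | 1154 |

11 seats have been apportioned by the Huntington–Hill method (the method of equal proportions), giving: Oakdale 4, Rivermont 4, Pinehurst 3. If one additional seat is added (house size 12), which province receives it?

Pinehurst

Priority for the next seat is population ÷ (√(s·(s+1))).
Priorities: Oakdale 277.720, Rivermont 296.503, Pinehurst 333.131.
Highest priority: Pinehurst.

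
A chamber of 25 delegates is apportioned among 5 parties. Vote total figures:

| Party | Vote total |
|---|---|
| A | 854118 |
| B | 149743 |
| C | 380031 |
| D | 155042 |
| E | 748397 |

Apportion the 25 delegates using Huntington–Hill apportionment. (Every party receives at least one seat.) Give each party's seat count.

With divisor 95020: modified quotas A 8.989, B 1.576, C 3.999, D 1.632, E 7.876.
Geometric-mean thresholds: A √(8·9)=8.485, B √(1·2)=1.414, C √(3·4)=3.464, D √(1·2)=1.414, E √(7·8)=7.483.
Each quota rounded against its threshold gives A 9, B 2, C 4, D 2, E 8 (total 25).

A 9; B 2; C 4; D 2; E 8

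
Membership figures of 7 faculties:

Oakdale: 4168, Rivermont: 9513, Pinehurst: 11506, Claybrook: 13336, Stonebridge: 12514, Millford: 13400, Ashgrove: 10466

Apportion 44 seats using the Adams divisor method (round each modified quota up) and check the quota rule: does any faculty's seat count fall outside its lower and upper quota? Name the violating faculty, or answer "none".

none

Standard quotas: Oakdale 2.448, Rivermont 5.588, Pinehurst 6.759, Claybrook 7.834, Stonebridge 7.351, Millford 7.872, Ashgrove 6.148.
Adams allocation: Oakdale 3, Rivermont 5, Pinehurst 7, Claybrook 8, Stonebridge 7, Millford 8, Ashgrove 6.
Every allocation lies between the lower and upper quota.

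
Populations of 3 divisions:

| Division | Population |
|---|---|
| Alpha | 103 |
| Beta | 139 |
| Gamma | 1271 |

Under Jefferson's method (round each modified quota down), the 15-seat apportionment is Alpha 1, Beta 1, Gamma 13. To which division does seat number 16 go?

Gamma

Priority for the next seat is population ÷ (current seats + 1).
Priorities: Alpha 51.500, Beta 69.500, Gamma 90.786.
Highest priority: Gamma.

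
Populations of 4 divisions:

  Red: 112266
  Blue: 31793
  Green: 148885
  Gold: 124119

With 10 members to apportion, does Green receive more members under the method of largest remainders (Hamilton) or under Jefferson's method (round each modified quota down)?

Hamilton: Red 3, Blue 1, Green 3, Gold 3.
Jefferson: Red 3, Blue 0, Green 4, Gold 3.
Green gets 3 under Hamilton and 4 under Jefferson.

Jefferson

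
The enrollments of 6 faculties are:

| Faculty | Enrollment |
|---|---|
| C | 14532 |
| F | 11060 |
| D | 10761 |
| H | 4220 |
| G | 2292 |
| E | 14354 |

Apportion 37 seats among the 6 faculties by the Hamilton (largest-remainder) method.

The standard divisor is 57219/37 ≈ 1546.459.
Standard quotas: C 9.3969, F 7.1518, D 6.9585, H 2.7288, G 1.4821, E 9.2818.
Lower quotas: C 9, F 7, D 6, H 2, G 1, E 9 (sum 34, leaving 3 seats).
Remainders in descending order: D 0.9585, H 0.7288, G 0.4821, C 0.3969, E 0.2818, F 0.1518.
The surplus seats go to D, H, G.

C=9, F=7, D=7, H=3, G=2, E=9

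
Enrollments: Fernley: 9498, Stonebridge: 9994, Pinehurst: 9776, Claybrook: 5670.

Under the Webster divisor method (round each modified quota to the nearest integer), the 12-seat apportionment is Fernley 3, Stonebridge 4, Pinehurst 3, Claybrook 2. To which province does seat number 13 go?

Priority for the next seat is population ÷ (current seats + 0.5).
Priorities: Fernley 2713.714, Stonebridge 2220.889, Pinehurst 2793.143, Claybrook 2268.000.
Highest priority: Pinehurst.

Pinehurst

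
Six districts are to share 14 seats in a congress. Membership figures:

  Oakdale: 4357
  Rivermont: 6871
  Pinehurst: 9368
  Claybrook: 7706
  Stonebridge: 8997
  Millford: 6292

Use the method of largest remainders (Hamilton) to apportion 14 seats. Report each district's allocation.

The standard divisor is 43591/14 ≈ 3113.643.
Standard quotas: Oakdale 1.3993, Rivermont 2.2067, Pinehurst 3.0087, Claybrook 2.4749, Stonebridge 2.8895, Millford 2.0208.
Lower quotas: Oakdale 1, Rivermont 2, Pinehurst 3, Claybrook 2, Stonebridge 2, Millford 2 (sum 12, leaving 2 seats).
Remainders in descending order: Stonebridge 0.8895, Claybrook 0.4749, Oakdale 0.3993, Rivermont 0.2067, Millford 0.0208, Pinehurst 0.0087.
The surplus seats go to Stonebridge, Claybrook.

Oakdale 1, Rivermont 2, Pinehurst 3, Claybrook 3, Stonebridge 3, Millford 2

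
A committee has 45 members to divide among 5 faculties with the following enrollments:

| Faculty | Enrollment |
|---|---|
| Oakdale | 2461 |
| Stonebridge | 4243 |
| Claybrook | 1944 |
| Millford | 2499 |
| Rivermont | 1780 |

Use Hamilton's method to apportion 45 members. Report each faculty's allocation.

Standard divisor: 12927 ÷ 45 ≈ 287.267.
Standard quotas: Oakdale 8.567, Stonebridge 14.770, Claybrook 6.767, Millford 8.699, Rivermont 6.196.
Lower quotas: Oakdale 8, Stonebridge 14, Claybrook 6, Millford 8, Rivermont 6 (sum 42, leaving 3 seats).
Remainders in descending order: Stonebridge 0.770, Claybrook 0.767, Millford 0.699, Oakdale 0.567, Rivermont 0.196.
The surplus seats go to Stonebridge, Claybrook, Millford.

Oakdale 8, Stonebridge 15, Claybrook 7, Millford 9, Rivermont 6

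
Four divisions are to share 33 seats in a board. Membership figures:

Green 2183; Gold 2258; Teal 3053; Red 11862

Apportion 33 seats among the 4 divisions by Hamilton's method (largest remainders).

Total 19356; standard divisor 19356/33 ≈ 586.545.
Standard quotas: Green 3.7218, Gold 3.8497, Teal 5.2051, Red 20.2235.
Lower quotas: Green 3, Gold 3, Teal 5, Red 20 (sum 31, leaving 2 seats).
Remainders in descending order: Gold 0.8497, Green 0.7218, Red 0.2235, Teal 0.2051.
Largest remainders: Gold, Green receive the extra seats.

Green: 4, Gold: 4, Teal: 5, Red: 20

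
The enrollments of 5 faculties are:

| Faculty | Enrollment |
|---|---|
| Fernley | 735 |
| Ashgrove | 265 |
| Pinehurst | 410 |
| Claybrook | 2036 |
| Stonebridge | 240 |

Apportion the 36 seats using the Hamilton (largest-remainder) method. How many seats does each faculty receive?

The standard divisor is 3686/36 ≈ 102.389.
Standard quotas: Fernley 7.179, Ashgrove 2.588, Pinehurst 4.004, Claybrook 19.885, Stonebridge 2.344.
Lower quotas: Fernley 7, Ashgrove 2, Pinehurst 4, Claybrook 19, Stonebridge 2 (sum 34, leaving 2 seats).
Remainders in descending order: Claybrook 0.885, Ashgrove 0.588, Stonebridge 0.344, Fernley 0.179, Pinehurst 0.004.
Largest remainders: Claybrook, Ashgrove receive the extra seats.

Fernley=7; Ashgrove=3; Pinehurst=4; Claybrook=20; Stonebridge=2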